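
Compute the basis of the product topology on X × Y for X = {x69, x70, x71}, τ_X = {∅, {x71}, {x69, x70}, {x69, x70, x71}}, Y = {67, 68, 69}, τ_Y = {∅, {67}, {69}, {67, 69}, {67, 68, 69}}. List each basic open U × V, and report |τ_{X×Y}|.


Basis B = {∅ × ∅, {x71} × {67}, {x71} × {69}, {x69, x70} × {67}, {x69, x70} × {69}, {x71} × {67, 69}, {x69, x70, x71} × {67}, {x69, x70, x71} × {69}, {x71} × {67, 68, 69}, {x69, x70} × {67, 69}, {x69, x70} × {67, 68, 69}, {x69, x70, x71} × {67, 69}, {x69, x70, x71} × {67, 68, 69}}; |τ_{X×Y}| = 25.

Enumerate products U × V with U ∈ τ_X, V ∈ τ_Y (deduplicated):
  ∅ × ∅ = {} (∅)
  {x71} × {67} = {(x71,67)}
  {x71} × {69} = {(x71,69)}
  {x69, x70} × {67} = {(x69,67), (x70,67)}
  {x69, x70} × {69} = {(x69,69), (x70,69)}
  {x71} × {67, 69} = {(x71,67), (x71,69)}
  {x69, x70, x71} × {67} = {(x69,67), (x70,67), (x71,67)}
  {x69, x70, x71} × {69} = {(x69,69), (x70,69), (x71,69)}
  {x71} × {67, 68, 69} = {(x71,67), (x71,68), (x71,69)}
  {x69, x70} × {67, 69} = {(x69,67), (x69,69), (x70,67), (x70,69)}
  {x69, x70} × {67, 68, 69} = {(x69,67), (x69,68), (x69,69), (x70,67), (x70,68), (x70,69)}
  {x69, x70, x71} × {67, 69} = {(x69,67), (x69,69), (x70,67), (x70,69), (x71,67), (x71,69)}
  {x69, x70, x71} × {67, 68, 69} = {(x69,67), (x69,68), (x69,69), (x70,67), (x70,68), (x70,69), (x71,67), (x71,68), (x71,69)}
These 13 distinct sets form the basis B.
Close under arbitrary unions to get τ_{X×Y}; counting gives |τ_{X×Y}| = 25.


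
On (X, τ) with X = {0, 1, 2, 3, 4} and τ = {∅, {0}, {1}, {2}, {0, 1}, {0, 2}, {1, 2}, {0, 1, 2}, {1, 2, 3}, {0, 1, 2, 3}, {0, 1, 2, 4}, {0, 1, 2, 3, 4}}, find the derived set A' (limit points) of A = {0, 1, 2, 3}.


A' = {3, 4}

For each x ∈ X, list the open sets U ∈ τ with x ∈ U, then check whether U ∩ (A ∖ {x}) ≠ ∅ for every such U.
  x = 0: open {0} ∋ x has {0} ∩ (A ∖ {0}) = ∅, so x is NOT a limit point.
  x = 1: open {1} ∋ x has {1} ∩ (A ∖ {1}) = ∅, so x is NOT a limit point.
  x = 2: open {2} ∋ x has {2} ∩ (A ∖ {2}) = ∅, so x is NOT a limit point.
  x = 3: opens ∋ x are {1, 2, 3}, {0, 1, 2, 3}, {0, 1, 2, 3, 4}; each meets A ∖ {3}, so x IS a limit point.
  x = 4: opens ∋ x are {0, 1, 2, 4}, {0, 1, 2, 3, 4}; each meets A ∖ {4}, so x IS a limit point.
Collecting: A' = {3, 4}.


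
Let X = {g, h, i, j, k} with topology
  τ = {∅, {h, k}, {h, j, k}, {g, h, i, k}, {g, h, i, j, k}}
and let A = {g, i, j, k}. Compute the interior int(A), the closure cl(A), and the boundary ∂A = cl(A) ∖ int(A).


int(A) = ∅, cl(A) = {g, h, i, j, k}, ∂A = {g, h, i, j, k}.

Closed sets in (X, τ) are complements of opens:
  closed(X, τ) = {∅, {j}, {g, i}, {g, i, j}, {g, h, i, j, k}}.
int(A) = ⋃ {U ∈ τ : U ⊆ A}. Opens contained in A: ∅.
Taking the union of these: int(A) = ∅.
cl(A) = ⋂ {C closed : A ⊆ C}. Closed sets containing A: {g, h, i, j, k}.
Intersecting these: cl(A) = {g, h, i, j, k}.
∂A = cl(A) ∖ int(A) = {g, h, i, j, k} ∖ ∅ = {g, h, i, j, k}.


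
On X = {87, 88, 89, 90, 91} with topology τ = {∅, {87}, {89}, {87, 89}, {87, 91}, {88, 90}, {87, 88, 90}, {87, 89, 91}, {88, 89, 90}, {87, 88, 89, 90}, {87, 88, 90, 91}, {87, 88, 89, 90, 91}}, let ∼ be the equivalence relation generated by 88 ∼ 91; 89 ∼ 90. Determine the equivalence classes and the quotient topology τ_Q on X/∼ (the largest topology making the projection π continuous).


X/∼ = {[87], [88=91], [89=90]}; |τ_Q| = 3.

Equivalence classes: [87], [88=91], [89=90].
Quotient map π: X → X/∼ sends 87 ↦ [87], 88 ↦ [88=91], 89 ↦ [89=90], 90 ↦ [89=90], 91 ↦ [88=91].
For each subset V ⊆ X/∼, compute π^{-1}(V) ⊆ X and check whether π^{-1}(V) ∈ τ. V is open in τ_Q iff π^{-1}(V) ∈ τ.
  V = {}: π^{-1}(V) = ∅ ∈ τ ✓.
  V = {[87]}: π^{-1}(V) = {87} ∈ τ ✓.
  V = {[88=91]}: π^{-1}(V) = {88, 91} ∉ τ ✗.
  V = {[87], [88=91]}: π^{-1}(V) = {87, 88, 91} ∉ τ ✗.
  V = {[89=90]}: π^{-1}(V) = {89, 90} ∉ τ ✗.
  V = {[87], [89=90]}: π^{-1}(V) = {87, 89, 90} ∉ τ ✗.
  V = {[88=91], [89=90]}: π^{-1}(V) = {88, 89, 90, 91} ∉ τ ✗.
  V = {[87], [88=91], [89=90]}: π^{-1}(V) = {87, 88, 89, 90, 91} ∈ τ ✓.
Open sets in the quotient: τ_Q = {{}, {[87]}, {[87], [88=91], [89=90]}} (3 elements).


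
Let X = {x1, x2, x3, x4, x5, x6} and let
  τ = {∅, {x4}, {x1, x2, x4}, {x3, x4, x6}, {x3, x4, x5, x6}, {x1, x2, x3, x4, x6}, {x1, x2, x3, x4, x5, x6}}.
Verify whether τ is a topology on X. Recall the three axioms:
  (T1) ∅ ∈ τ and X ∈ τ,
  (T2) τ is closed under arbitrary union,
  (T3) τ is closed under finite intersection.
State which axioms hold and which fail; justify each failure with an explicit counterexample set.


τ IS a topology on X.

Axiom (T1): ∅ ∈ τ? Yes; X ∈ τ? Yes.
Axiom (T2/T3): check pairwise unions and intersections of members of τ.
All pairwise intersections and unions checked — each lies in τ. Therefore τ satisfies (T1), (T2), (T3): it IS a topology on X.


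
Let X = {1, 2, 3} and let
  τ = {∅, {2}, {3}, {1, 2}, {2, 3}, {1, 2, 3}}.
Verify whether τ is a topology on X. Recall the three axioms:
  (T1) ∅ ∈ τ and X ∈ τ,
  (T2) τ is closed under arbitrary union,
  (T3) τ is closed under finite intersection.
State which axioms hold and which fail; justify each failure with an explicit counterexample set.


τ IS a topology on X.

Axiom (T1): ∅ ∈ τ? Yes; X ∈ τ? Yes.
Axiom (T2/T3): check pairwise unions and intersections of members of τ.
All pairwise intersections and unions checked — each lies in τ. Therefore τ satisfies (T1), (T2), (T3): it IS a topology on X.


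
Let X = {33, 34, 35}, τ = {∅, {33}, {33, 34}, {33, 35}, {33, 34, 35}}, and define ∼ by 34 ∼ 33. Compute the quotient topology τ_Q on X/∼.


X/∼ = {[33=34], [35]}; |τ_Q| = 3.

Equivalence classes: [33=34], [35].
Quotient map π: X → X/∼ sends 33 ↦ [33=34], 34 ↦ [33=34], 35 ↦ [35].
For each subset V ⊆ X/∼, compute π^{-1}(V) ⊆ X and check whether π^{-1}(V) ∈ τ. V is open in τ_Q iff π^{-1}(V) ∈ τ.
  V = {}: π^{-1}(V) = ∅ ∈ τ ✓.
  V = {[33=34]}: π^{-1}(V) = {33, 34} ∈ τ ✓.
  V = {[35]}: π^{-1}(V) = {35} ∉ τ ✗.
  V = {[33=34], [35]}: π^{-1}(V) = {33, 34, 35} ∈ τ ✓.
Open sets in the quotient: τ_Q = {{}, {[33=34]}, {[33=34], [35]}} (3 elements).


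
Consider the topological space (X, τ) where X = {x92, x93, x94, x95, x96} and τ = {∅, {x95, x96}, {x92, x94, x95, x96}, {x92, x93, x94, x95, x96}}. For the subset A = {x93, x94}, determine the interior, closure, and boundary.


int(A) = ∅, cl(A) = {x92, x93, x94}, ∂A = {x92, x93, x94}.

Closed sets in (X, τ) are complements of opens:
  closed(X, τ) = {∅, {x93}, {x92, x93, x94}, {x92, x93, x94, x95, x96}}.
int(A) = ⋃ {U ∈ τ : U ⊆ A}. Opens contained in A: ∅.
Taking the union of these: int(A) = ∅.
cl(A) = ⋂ {C closed : A ⊆ C}. Closed sets containing A: {x92, x93, x94}, {x92, x93, x94, x95, x96}.
Intersecting these: cl(A) = {x92, x93, x94}.
∂A = cl(A) ∖ int(A) = {x92, x93, x94} ∖ ∅ = {x92, x93, x94}.


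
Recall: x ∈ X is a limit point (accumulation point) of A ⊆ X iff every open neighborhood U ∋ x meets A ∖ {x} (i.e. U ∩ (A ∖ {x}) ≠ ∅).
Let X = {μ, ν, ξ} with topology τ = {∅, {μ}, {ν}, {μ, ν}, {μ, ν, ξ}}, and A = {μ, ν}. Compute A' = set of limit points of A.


A' = {ξ}

For each x ∈ X, list the open sets U ∈ τ with x ∈ U, then check whether U ∩ (A ∖ {x}) ≠ ∅ for every such U.
  x = μ: open {μ} ∋ x has {μ} ∩ (A ∖ {μ}) = ∅, so x is NOT a limit point.
  x = ν: open {ν} ∋ x has {ν} ∩ (A ∖ {ν}) = ∅, so x is NOT a limit point.
  x = ξ: opens ∋ x are {μ, ν, ξ}; each meets A ∖ {ξ}, so x IS a limit point.
Collecting: A' = {ξ}.


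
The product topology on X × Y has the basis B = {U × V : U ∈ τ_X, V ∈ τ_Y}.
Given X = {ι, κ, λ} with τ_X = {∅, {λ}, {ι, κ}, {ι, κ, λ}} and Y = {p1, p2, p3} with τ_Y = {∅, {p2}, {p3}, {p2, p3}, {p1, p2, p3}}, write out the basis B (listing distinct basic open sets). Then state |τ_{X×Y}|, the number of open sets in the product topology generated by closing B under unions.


Basis B = {∅ × ∅, {λ} × {p2}, {λ} × {p3}, {ι, κ} × {p2}, {ι, κ} × {p3}, {λ} × {p2, p3}, {ι, κ, λ} × {p2}, {ι, κ, λ} × {p3}, {λ} × {p1, p2, p3}, {ι, κ} × {p2, p3}, {ι, κ} × {p1, p2, p3}, {ι, κ, λ} × {p2, p3}, {ι, κ, λ} × {p1, p2, p3}}; |τ_{X×Y}| = 25.

Enumerate products U × V with U ∈ τ_X, V ∈ τ_Y (deduplicated):
  ∅ × ∅ = {} (∅)
  {λ} × {p2} = {(λ,p2)}
  {λ} × {p3} = {(λ,p3)}
  {ι, κ} × {p2} = {(ι,p2), (κ,p2)}
  {ι, κ} × {p3} = {(ι,p3), (κ,p3)}
  {λ} × {p2, p3} = {(λ,p2), (λ,p3)}
  {ι, κ, λ} × {p2} = {(ι,p2), (κ,p2), (λ,p2)}
  {ι, κ, λ} × {p3} = {(ι,p3), (κ,p3), (λ,p3)}
  {λ} × {p1, p2, p3} = {(λ,p1), (λ,p2), (λ,p3)}
  {ι, κ} × {p2, p3} = {(ι,p2), (ι,p3), (κ,p2), (κ,p3)}
  {ι, κ} × {p1, p2, p3} = {(ι,p1), (ι,p2), (ι,p3), (κ,p1), (κ,p2), (κ,p3)}
  {ι, κ, λ} × {p2, p3} = {(ι,p2), (ι,p3), (κ,p2), (κ,p3), (λ,p2), (λ,p3)}
  {ι, κ, λ} × {p1, p2, p3} = {(ι,p1), (ι,p2), (ι,p3), (κ,p1), (κ,p2), (κ,p3), (λ,p1), (λ,p2), (λ,p3)}
These 13 distinct sets form the basis B.
Close under arbitrary unions to get τ_{X×Y}; counting gives |τ_{X×Y}| = 25.


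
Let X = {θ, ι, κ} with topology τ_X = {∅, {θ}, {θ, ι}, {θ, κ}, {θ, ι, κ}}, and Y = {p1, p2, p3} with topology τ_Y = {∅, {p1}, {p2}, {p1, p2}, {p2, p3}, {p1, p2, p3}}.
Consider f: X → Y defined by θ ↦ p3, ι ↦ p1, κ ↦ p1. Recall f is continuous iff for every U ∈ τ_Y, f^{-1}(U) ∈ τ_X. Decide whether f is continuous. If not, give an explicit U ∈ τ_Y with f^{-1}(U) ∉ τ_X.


f is NOT continuous.

Compute f^{-1}(U) for each U ∈ τ_Y:
  U = ∅: f^{-1}(U) = ∅ ∈ τ_X ✓.
  U = {p1}: f^{-1}(U) = {ι, κ} ∉ τ_X ✗.
  U = {p2}: f^{-1}(U) = ∅ ∈ τ_X ✓.
  U = {p1, p2}: f^{-1}(U) = {ι, κ} ∉ τ_X ✗.
  U = {p2, p3}: f^{-1}(U) = {θ} ∈ τ_X ✓.
  U = {p1, p2, p3}: f^{-1}(U) = {θ, ι, κ} ∈ τ_X ✓.
Found U = {p1} with f^{-1}(U) = {ι, κ} not in τ_X. Therefore f is NOT continuous.


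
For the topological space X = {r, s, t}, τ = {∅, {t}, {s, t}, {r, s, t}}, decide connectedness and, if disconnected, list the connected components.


(X, τ) is connected.

Find clopen sets (U ∈ τ with X ∖ U ∈ τ):
  U = ∅, X ∖ U = {r, s, t} — both open, so U is clopen.
  U = {r, s, t}, X ∖ U = ∅ — both open, so U is clopen.
Only trivial clopens (∅ and X) exist, so (X, τ) is connected.
Compute connected components by grouping points that agree on all clopens:
  component: {r, s, t}


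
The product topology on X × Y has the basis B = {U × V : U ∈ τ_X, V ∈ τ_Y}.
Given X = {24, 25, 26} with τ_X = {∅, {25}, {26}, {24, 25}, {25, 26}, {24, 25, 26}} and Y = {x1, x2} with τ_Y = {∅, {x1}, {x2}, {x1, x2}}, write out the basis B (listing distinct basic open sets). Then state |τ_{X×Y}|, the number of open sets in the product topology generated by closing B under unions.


Basis B = {∅ × ∅, {25} × {x1}, {25} × {x2}, {26} × {x1}, {26} × {x2}, {24, 25} × {x1}, {24, 25} × {x2}, {25} × {x1, x2}, {25, 26} × {x1}, {25, 26} × {x2}, {26} × {x1, x2}, {24, 25, 26} × {x1}, {24, 25, 26} × {x2}, {24, 25} × {x1, x2}, {25, 26} × {x1, x2}, {24, 25, 26} × {x1, x2}}; |τ_{X×Y}| = 36.

Enumerate products U × V with U ∈ τ_X, V ∈ τ_Y (deduplicated):
  ∅ × ∅ = {} (∅)
  {25} × {x1} = {(25,x1)}
  {25} × {x2} = {(25,x2)}
  {26} × {x1} = {(26,x1)}
  {26} × {x2} = {(26,x2)}
  {24, 25} × {x1} = {(24,x1), (25,x1)}
  {24, 25} × {x2} = {(24,x2), (25,x2)}
  {25} × {x1, x2} = {(25,x1), (25,x2)}
  {25, 26} × {x1} = {(25,x1), (26,x1)}
  {25, 26} × {x2} = {(25,x2), (26,x2)}
  {26} × {x1, x2} = {(26,x1), (26,x2)}
  {24, 25, 26} × {x1} = {(24,x1), (25,x1), (26,x1)}
  {24, 25, 26} × {x2} = {(24,x2), (25,x2), (26,x2)}
  {24, 25} × {x1, x2} = {(24,x1), (24,x2), (25,x1), (25,x2)}
  {25, 26} × {x1, x2} = {(25,x1), (25,x2), (26,x1), (26,x2)}
  {24, 25, 26} × {x1, x2} = {(24,x1), (24,x2), (25,x1), (25,x2), (26,x1), (26,x2)}
These 16 distinct sets form the basis B.
Close under arbitrary unions to get τ_{X×Y}; counting gives |τ_{X×Y}| = 36.


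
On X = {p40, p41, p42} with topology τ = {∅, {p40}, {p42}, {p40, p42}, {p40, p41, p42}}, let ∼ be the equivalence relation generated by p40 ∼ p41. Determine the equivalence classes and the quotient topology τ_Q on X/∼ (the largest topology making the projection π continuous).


X/∼ = {[p40=p41], [p42]}; |τ_Q| = 3.

Equivalence classes: [p40=p41], [p42].
Quotient map π: X → X/∼ sends p40 ↦ [p40=p41], p41 ↦ [p40=p41], p42 ↦ [p42].
For each subset V ⊆ X/∼, compute π^{-1}(V) ⊆ X and check whether π^{-1}(V) ∈ τ. V is open in τ_Q iff π^{-1}(V) ∈ τ.
  V = {}: π^{-1}(V) = ∅ ∈ τ ✓.
  V = {[p40=p41]}: π^{-1}(V) = {p40, p41} ∉ τ ✗.
  V = {[p42]}: π^{-1}(V) = {p42} ∈ τ ✓.
  V = {[p40=p41], [p42]}: π^{-1}(V) = {p40, p41, p42} ∈ τ ✓.
Open sets in the quotient: τ_Q = {{}, {[p42]}, {[p40=p41], [p42]}} (3 elements).


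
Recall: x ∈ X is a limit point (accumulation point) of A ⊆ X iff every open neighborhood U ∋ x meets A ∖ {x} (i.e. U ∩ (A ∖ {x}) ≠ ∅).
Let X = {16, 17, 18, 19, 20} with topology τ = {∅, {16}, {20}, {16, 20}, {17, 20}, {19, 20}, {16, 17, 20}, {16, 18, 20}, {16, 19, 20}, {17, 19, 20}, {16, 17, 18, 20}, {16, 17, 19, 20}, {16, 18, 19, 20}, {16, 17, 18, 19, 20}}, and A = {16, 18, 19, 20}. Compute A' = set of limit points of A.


A' = {17, 18, 19}

For each x ∈ X, list the open sets U ∈ τ with x ∈ U, then check whether U ∩ (A ∖ {x}) ≠ ∅ for every such U.
  x = 16: open {16} ∋ x has {16} ∩ (A ∖ {16}) = ∅, so x is NOT a limit point.
  x = 17: opens ∋ x are {17, 20}, {16, 17, 20}, {17, 19, 20}, {16, 17, 18, 20}, {16, 17, 19, 20}, {16, 17, 18, 19, 20}; each meets A ∖ {17}, so x IS a limit point.
  x = 18: opens ∋ x are {16, 18, 20}, {16, 17, 18, 20}, {16, 18, 19, 20}, {16, 17, 18, 19, 20}; each meets A ∖ {18}, so x IS a limit point.
  x = 19: opens ∋ x are {19, 20}, {16, 19, 20}, {17, 19, 20}, {16, 17, 19, 20}, {16, 18, 19, 20}, {16, 17, 18, 19, 20}; each meets A ∖ {19}, so x IS a limit point.
  x = 20: open {20} ∋ x has {20} ∩ (A ∖ {20}) = ∅, so x is NOT a limit point.
Collecting: A' = {17, 18, 19}.


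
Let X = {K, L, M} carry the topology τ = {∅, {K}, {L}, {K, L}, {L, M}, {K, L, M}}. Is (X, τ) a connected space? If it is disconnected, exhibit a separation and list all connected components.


(X, τ) is disconnected; components = [{K}, {L, M}].

Find clopen sets (U ∈ τ with X ∖ U ∈ τ):
  U = ∅, X ∖ U = {K, L, M} — both open, so U is clopen.
  U = {K}, X ∖ U = {L, M} — both open, so U is clopen.
  U = {L, M}, X ∖ U = {K} — both open, so U is clopen.
  U = {K, L, M}, X ∖ U = ∅ — both open, so U is clopen.
Nontrivial clopen(s) exist: e.g. {L, M}. So (X, τ) is disconnected.
Compute connected components by grouping points that agree on all clopens:
  component: {K}
  component: {L, M}


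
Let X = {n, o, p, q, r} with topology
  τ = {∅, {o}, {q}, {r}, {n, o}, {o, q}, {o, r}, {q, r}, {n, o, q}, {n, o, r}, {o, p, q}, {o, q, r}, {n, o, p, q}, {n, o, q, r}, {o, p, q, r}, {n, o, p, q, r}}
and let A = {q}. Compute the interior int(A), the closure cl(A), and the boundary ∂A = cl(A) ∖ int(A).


int(A) = {q}, cl(A) = {p, q}, ∂A = {p}.

Closed sets in (X, τ) are complements of opens:
  closed(X, τ) = {∅, {n}, {p}, {r}, {n, p}, {n, r}, {p, q}, {p, r}, {n, o, p}, {n, p, q}, {n, p, r}, {p, q, r}, {n, o, p, q}, {n, o, p, r}, {n, p, q, r}, {n, o, p, q, r}}.
int(A) = ⋃ {U ∈ τ : U ⊆ A}. Opens contained in A: ∅, {q}.
Taking the union of these: int(A) = {q}.
cl(A) = ⋂ {C closed : A ⊆ C}. Closed sets containing A: {p, q}, {n, p, q}, {p, q, r}, {n, o, p, q}, {n, p, q, r}, {n, o, p, q, r}.
Intersecting these: cl(A) = {p, q}.
∂A = cl(A) ∖ int(A) = {p, q} ∖ {q} = {p}.


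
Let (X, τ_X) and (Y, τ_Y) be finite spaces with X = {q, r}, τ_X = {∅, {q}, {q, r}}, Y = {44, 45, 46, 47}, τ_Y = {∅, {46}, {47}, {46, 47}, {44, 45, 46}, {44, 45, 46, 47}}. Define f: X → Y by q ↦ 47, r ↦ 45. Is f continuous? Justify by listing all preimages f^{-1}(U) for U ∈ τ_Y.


f is NOT continuous.

Compute f^{-1}(U) for each U ∈ τ_Y:
  U = ∅: f^{-1}(U) = ∅ ∈ τ_X ✓.
  U = {46}: f^{-1}(U) = ∅ ∈ τ_X ✓.
  U = {47}: f^{-1}(U) = {q} ∈ τ_X ✓.
  U = {46, 47}: f^{-1}(U) = {q} ∈ τ_X ✓.
  U = {44, 45, 46}: f^{-1}(U) = {r} ∉ τ_X ✗.
  U = {44, 45, 46, 47}: f^{-1}(U) = {q, r} ∈ τ_X ✓.
Found U = {44, 45, 46} with f^{-1}(U) = {r} not in τ_X. Therefore f is NOT continuous.


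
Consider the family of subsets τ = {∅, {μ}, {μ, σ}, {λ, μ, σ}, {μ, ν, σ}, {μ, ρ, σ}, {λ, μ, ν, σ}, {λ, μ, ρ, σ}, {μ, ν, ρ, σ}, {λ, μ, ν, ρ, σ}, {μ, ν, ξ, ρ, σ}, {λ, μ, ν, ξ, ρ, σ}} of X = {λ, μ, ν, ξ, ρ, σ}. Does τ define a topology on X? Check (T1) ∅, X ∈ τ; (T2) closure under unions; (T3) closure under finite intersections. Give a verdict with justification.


τ IS a topology on X.

Axiom (T1): ∅ ∈ τ? Yes; X ∈ τ? Yes.
Axiom (T2/T3): check pairwise unions and intersections of members of τ.
All pairwise intersections and unions checked — each lies in τ. Therefore τ satisfies (T1), (T2), (T3): it IS a topology on X.


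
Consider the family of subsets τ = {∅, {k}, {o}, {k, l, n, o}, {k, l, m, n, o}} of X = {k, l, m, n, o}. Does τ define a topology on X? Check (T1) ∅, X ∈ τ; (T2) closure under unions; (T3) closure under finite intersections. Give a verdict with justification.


τ is NOT a topology on X.

Axiom (T1): ∅ ∈ τ? Yes; X ∈ τ? Yes.
Axiom (T2/T3): check pairwise unions and intersections of members of τ.
Counterexample for (T2): {k} ∪ {o} = {k, o} ∉ τ. Therefore τ is NOT a topology.


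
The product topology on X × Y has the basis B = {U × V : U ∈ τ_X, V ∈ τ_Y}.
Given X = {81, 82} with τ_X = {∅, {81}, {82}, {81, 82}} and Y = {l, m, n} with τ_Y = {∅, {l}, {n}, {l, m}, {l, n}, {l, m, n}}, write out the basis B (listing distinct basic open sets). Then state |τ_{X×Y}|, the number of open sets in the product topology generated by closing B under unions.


Basis B = {∅ × ∅, {81} × {l}, {81} × {n}, {82} × {l}, {82} × {n}, {81} × {l, m}, {81} × {l, n}, {81, 82} × {l}, {81, 82} × {n}, {82} × {l, m}, {82} × {l, n}, {81} × {l, m, n}, {82} × {l, m, n}, {81, 82} × {l, m}, {81, 82} × {l, n}, {81, 82} × {l, m, n}}; |τ_{X×Y}| = 36.

Enumerate products U × V with U ∈ τ_X, V ∈ τ_Y (deduplicated):
  ∅ × ∅ = {} (∅)
  {81} × {l} = {(81,l)}
  {81} × {n} = {(81,n)}
  {82} × {l} = {(82,l)}
  {82} × {n} = {(82,n)}
  {81} × {l, m} = {(81,l), (81,m)}
  {81} × {l, n} = {(81,l), (81,n)}
  {81, 82} × {l} = {(81,l), (82,l)}
  {81, 82} × {n} = {(81,n), (82,n)}
  {82} × {l, m} = {(82,l), (82,m)}
  {82} × {l, n} = {(82,l), (82,n)}
  {81} × {l, m, n} = {(81,l), (81,m), (81,n)}
  {82} × {l, m, n} = {(82,l), (82,m), (82,n)}
  {81, 82} × {l, m} = {(81,l), (81,m), (82,l), (82,m)}
  {81, 82} × {l, n} = {(81,l), (81,n), (82,l), (82,n)}
  {81, 82} × {l, m, n} = {(81,l), (81,m), (81,n), (82,l), (82,m), (82,n)}
These 16 distinct sets form the basis B.
Close under arbitrary unions to get τ_{X×Y}; counting gives |τ_{X×Y}| = 36.


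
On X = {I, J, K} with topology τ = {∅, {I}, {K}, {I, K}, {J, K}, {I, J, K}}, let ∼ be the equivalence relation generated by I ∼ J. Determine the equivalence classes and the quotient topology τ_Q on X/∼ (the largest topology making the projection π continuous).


X/∼ = {[I=J], [K]}; |τ_Q| = 3.

Equivalence classes: [I=J], [K].
Quotient map π: X → X/∼ sends I ↦ [I=J], J ↦ [I=J], K ↦ [K].
For each subset V ⊆ X/∼, compute π^{-1}(V) ⊆ X and check whether π^{-1}(V) ∈ τ. V is open in τ_Q iff π^{-1}(V) ∈ τ.
  V = {}: π^{-1}(V) = ∅ ∈ τ ✓.
  V = {[I=J]}: π^{-1}(V) = {I, J} ∉ τ ✗.
  V = {[K]}: π^{-1}(V) = {K} ∈ τ ✓.
  V = {[I=J], [K]}: π^{-1}(V) = {I, J, K} ∈ τ ✓.
Open sets in the quotient: τ_Q = {{}, {[K]}, {[I=J], [K]}} (3 elements).


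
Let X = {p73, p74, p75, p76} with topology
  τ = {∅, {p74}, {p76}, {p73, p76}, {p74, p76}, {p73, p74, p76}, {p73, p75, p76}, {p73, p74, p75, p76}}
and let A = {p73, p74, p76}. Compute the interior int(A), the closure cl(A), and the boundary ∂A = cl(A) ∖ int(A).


int(A) = {p73, p74, p76}, cl(A) = {p73, p74, p75, p76}, ∂A = {p75}.

Closed sets in (X, τ) are complements of opens:
  closed(X, τ) = {∅, {p74}, {p75}, {p73, p75}, {p74, p75}, {p73, p74, p75}, {p73, p75, p76}, {p73, p74, p75, p76}}.
int(A) = ⋃ {U ∈ τ : U ⊆ A}. Opens contained in A: ∅, {p74}, {p76}, {p73, p76}, {p74, p76}, {p73, p74, p76}.
Taking the union of these: int(A) = {p73, p74, p76}.
cl(A) = ⋂ {C closed : A ⊆ C}. Closed sets containing A: {p73, p74, p75, p76}.
Intersecting these: cl(A) = {p73, p74, p75, p76}.
∂A = cl(A) ∖ int(A) = {p73, p74, p75, p76} ∖ {p73, p74, p76} = {p75}.


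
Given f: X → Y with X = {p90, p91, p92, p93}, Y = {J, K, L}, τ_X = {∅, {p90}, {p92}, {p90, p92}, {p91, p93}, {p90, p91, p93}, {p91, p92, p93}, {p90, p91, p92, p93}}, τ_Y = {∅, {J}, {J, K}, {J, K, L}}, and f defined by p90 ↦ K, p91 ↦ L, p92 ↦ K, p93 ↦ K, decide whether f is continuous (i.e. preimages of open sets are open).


f is NOT continuous.

Compute f^{-1}(U) for each U ∈ τ_Y:
  U = ∅: f^{-1}(U) = ∅ ∈ τ_X ✓.
  U = {J}: f^{-1}(U) = ∅ ∈ τ_X ✓.
  U = {J, K}: f^{-1}(U) = {p90, p92, p93} ∉ τ_X ✗.
  U = {J, K, L}: f^{-1}(U) = {p90, p91, p92, p93} ∈ τ_X ✓.
Found U = {J, K} with f^{-1}(U) = {p90, p92, p93} not in τ_X. Therefore f is NOT continuous.


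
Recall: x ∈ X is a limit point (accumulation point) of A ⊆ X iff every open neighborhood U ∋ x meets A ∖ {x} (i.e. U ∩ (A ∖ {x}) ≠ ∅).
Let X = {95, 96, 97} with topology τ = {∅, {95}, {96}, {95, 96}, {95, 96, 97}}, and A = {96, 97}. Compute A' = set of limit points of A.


A' = {97}

For each x ∈ X, list the open sets U ∈ τ with x ∈ U, then check whether U ∩ (A ∖ {x}) ≠ ∅ for every such U.
  x = 95: open {95} ∋ x has {95} ∩ (A ∖ {95}) = ∅, so x is NOT a limit point.
  x = 96: open {96} ∋ x has {96} ∩ (A ∖ {96}) = ∅, so x is NOT a limit point.
  x = 97: opens ∋ x are {95, 96, 97}; each meets A ∖ {97}, so x IS a limit point.
Collecting: A' = {97}.


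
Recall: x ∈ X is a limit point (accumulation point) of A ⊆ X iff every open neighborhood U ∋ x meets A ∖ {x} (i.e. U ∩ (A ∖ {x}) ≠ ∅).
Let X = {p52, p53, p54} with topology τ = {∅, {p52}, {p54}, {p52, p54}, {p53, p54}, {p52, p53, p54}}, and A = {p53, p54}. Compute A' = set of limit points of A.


A' = {p53}

For each x ∈ X, list the open sets U ∈ τ with x ∈ U, then check whether U ∩ (A ∖ {x}) ≠ ∅ for every such U.
  x = p52: open {p52} ∋ x has {p52} ∩ (A ∖ {p52}) = ∅, so x is NOT a limit point.
  x = p53: opens ∋ x are {p53, p54}, {p52, p53, p54}; each meets A ∖ {p53}, so x IS a limit point.
  x = p54: open {p54} ∋ x has {p54} ∩ (A ∖ {p54}) = ∅, so x is NOT a limit point.
Collecting: A' = {p53}.


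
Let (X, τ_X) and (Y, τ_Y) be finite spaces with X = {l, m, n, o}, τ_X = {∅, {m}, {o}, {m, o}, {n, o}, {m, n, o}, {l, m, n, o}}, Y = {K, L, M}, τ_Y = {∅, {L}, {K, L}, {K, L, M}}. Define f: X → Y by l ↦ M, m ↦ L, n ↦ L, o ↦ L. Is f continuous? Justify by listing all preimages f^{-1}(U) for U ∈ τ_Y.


f IS continuous.

Compute f^{-1}(U) for each U ∈ τ_Y:
  U = ∅: f^{-1}(U) = ∅ ∈ τ_X ✓.
  U = {L}: f^{-1}(U) = {m, n, o} ∈ τ_X ✓.
  U = {K, L}: f^{-1}(U) = {m, n, o} ∈ τ_X ✓.
  U = {K, L, M}: f^{-1}(U) = {l, m, n, o} ∈ τ_X ✓.
Every preimage lies in τ_X, so f IS continuous.


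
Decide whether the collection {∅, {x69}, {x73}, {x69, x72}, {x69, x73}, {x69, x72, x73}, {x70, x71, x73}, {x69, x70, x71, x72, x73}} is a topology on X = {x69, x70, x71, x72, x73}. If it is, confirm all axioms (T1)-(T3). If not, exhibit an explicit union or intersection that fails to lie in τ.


τ is NOT a topology on X.

Axiom (T1): ∅ ∈ τ? Yes; X ∈ τ? Yes.
Axiom (T2/T3): check pairwise unions and intersections of members of τ.
Counterexample for (T2): {x69} ∪ {x70, x71, x73} = {x69, x70, x71, x73} ∉ τ. Therefore τ is NOT a topology.


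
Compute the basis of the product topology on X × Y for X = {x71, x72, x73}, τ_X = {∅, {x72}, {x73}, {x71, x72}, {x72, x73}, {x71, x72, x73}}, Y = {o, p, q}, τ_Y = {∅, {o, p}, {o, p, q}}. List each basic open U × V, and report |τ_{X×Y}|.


Basis B = {∅ × ∅, {x72} × {o, p}, {x73} × {o, p}, {x72} × {o, p, q}, {x73} × {o, p, q}, {x71, x72} × {o, p}, {x72, x73} × {o, p}, {x71, x72} × {o, p, q}, {x71, x72, x73} × {o, p}, {x72, x73} × {o, p, q}, {x71, x72, x73} × {o, p, q}}; |τ_{X×Y}| = 18.

Enumerate products U × V with U ∈ τ_X, V ∈ τ_Y (deduplicated):
  ∅ × ∅ = {} (∅)
  {x72} × {o, p} = {(x72,o), (x72,p)}
  {x73} × {o, p} = {(x73,o), (x73,p)}
  {x72} × {o, p, q} = {(x72,o), (x72,p), (x72,q)}
  {x73} × {o, p, q} = {(x73,o), (x73,p), (x73,q)}
  {x71, x72} × {o, p} = {(x71,o), (x71,p), (x72,o), (x72,p)}
  {x72, x73} × {o, p} = {(x72,o), (x72,p), (x73,o), (x73,p)}
  {x71, x72} × {o, p, q} = {(x71,o), (x71,p), (x71,q), (x72,o), (x72,p), (x72,q)}
  {x71, x72, x73} × {o, p} = {(x71,o), (x71,p), (x72,o), (x72,p), (x73,o), (x73,p)}
  {x72, x73} × {o, p, q} = {(x72,o), (x72,p), (x72,q), (x73,o), (x73,p), (x73,q)}
  {x71, x72, x73} × {o, p, q} = {(x71,o), (x71,p), (x71,q), (x72,o), (x72,p), (x72,q), (x73,o), (x73,p), (x73,q)}
These 11 distinct sets form the basis B.
Close under arbitrary unions to get τ_{X×Y}; counting gives |τ_{X×Y}| = 18.


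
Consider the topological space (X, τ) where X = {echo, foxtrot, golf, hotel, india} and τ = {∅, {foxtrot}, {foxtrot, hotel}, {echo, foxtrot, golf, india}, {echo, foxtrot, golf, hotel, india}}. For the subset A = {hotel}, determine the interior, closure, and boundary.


int(A) = ∅, cl(A) = {hotel}, ∂A = {hotel}.

Closed sets in (X, τ) are complements of opens:
  closed(X, τ) = {∅, {hotel}, {echo, golf, india}, {echo, golf, hotel, india}, {echo, foxtrot, golf, hotel, india}}.
int(A) = ⋃ {U ∈ τ : U ⊆ A}. Opens contained in A: ∅.
Taking the union of these: int(A) = ∅.
cl(A) = ⋂ {C closed : A ⊆ C}. Closed sets containing A: {hotel}, {echo, golf, hotel, india}, {echo, foxtrot, golf, hotel, india}.
Intersecting these: cl(A) = {hotel}.
∂A = cl(A) ∖ int(A) = {hotel} ∖ ∅ = {hotel}.


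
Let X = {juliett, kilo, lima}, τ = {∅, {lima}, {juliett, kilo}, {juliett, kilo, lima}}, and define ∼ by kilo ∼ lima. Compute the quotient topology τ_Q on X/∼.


X/∼ = {[juliett], [kilo=lima]}; |τ_Q| = 2.

Equivalence classes: [juliett], [kilo=lima].
Quotient map π: X → X/∼ sends juliett ↦ [juliett], kilo ↦ [kilo=lima], lima ↦ [kilo=lima].
For each subset V ⊆ X/∼, compute π^{-1}(V) ⊆ X and check whether π^{-1}(V) ∈ τ. V is open in τ_Q iff π^{-1}(V) ∈ τ.
  V = {}: π^{-1}(V) = ∅ ∈ τ ✓.
  V = {[juliett]}: π^{-1}(V) = {juliett} ∉ τ ✗.
  V = {[kilo=lima]}: π^{-1}(V) = {kilo, lima} ∉ τ ✗.
  V = {[juliett], [kilo=lima]}: π^{-1}(V) = {juliett, kilo, lima} ∈ τ ✓.
Open sets in the quotient: τ_Q = {{}, {[juliett], [kilo=lima]}} (2 elements).


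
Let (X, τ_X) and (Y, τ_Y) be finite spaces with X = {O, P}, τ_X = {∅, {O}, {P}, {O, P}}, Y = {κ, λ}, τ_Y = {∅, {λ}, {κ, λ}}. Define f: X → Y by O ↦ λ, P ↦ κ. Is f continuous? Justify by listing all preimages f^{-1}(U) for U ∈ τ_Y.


f IS continuous.

Compute f^{-1}(U) for each U ∈ τ_Y:
  U = ∅: f^{-1}(U) = ∅ ∈ τ_X ✓.
  U = {λ}: f^{-1}(U) = {O} ∈ τ_X ✓.
  U = {κ, λ}: f^{-1}(U) = {O, P} ∈ τ_X ✓.
Every preimage lies in τ_X, so f IS continuous.


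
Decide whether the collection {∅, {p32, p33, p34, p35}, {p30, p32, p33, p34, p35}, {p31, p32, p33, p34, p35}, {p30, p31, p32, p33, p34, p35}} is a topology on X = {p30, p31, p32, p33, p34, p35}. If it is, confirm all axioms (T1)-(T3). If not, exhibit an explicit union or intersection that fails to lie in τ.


τ IS a topology on X.

Axiom (T1): ∅ ∈ τ? Yes; X ∈ τ? Yes.
Axiom (T2/T3): check pairwise unions and intersections of members of τ.
All pairwise intersections and unions checked — each lies in τ. Therefore τ satisfies (T1), (T2), (T3): it IS a topology on X.


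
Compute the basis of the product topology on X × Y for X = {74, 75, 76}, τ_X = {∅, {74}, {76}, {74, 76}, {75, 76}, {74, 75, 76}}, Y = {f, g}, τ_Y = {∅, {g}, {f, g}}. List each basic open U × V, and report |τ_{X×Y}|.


Basis B = {∅ × ∅, {74} × {g}, {76} × {g}, {74} × {f, g}, {74, 76} × {g}, {75, 76} × {g}, {76} × {f, g}, {74, 75, 76} × {g}, {74, 76} × {f, g}, {75, 76} × {f, g}, {74, 75, 76} × {f, g}}; |τ_{X×Y}| = 18.

Enumerate products U × V with U ∈ τ_X, V ∈ τ_Y (deduplicated):
  ∅ × ∅ = {} (∅)
  {74} × {g} = {(74,g)}
  {76} × {g} = {(76,g)}
  {74} × {f, g} = {(74,f), (74,g)}
  {74, 76} × {g} = {(74,g), (76,g)}
  {75, 76} × {g} = {(75,g), (76,g)}
  {76} × {f, g} = {(76,f), (76,g)}
  {74, 75, 76} × {g} = {(74,g), (75,g), (76,g)}
  {74, 76} × {f, g} = {(74,f), (74,g), (76,f), (76,g)}
  {75, 76} × {f, g} = {(75,f), (75,g), (76,f), (76,g)}
  {74, 75, 76} × {f, g} = {(74,f), (74,g), (75,f), (75,g), (76,f), (76,g)}
These 11 distinct sets form the basis B.
Close under arbitrary unions to get τ_{X×Y}; counting gives |τ_{X×Y}| = 18.


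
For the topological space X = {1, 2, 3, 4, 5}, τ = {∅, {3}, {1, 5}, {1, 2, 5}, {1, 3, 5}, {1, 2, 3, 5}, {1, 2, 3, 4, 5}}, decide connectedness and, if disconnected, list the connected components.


(X, τ) is connected.

Find clopen sets (U ∈ τ with X ∖ U ∈ τ):
  U = ∅, X ∖ U = {1, 2, 3, 4, 5} — both open, so U is clopen.
  U = {1, 2, 3, 4, 5}, X ∖ U = ∅ — both open, so U is clopen.
Only trivial clopens (∅ and X) exist, so (X, τ) is connected.
Compute connected components by grouping points that agree on all clopens:
  component: {1, 2, 3, 4, 5}


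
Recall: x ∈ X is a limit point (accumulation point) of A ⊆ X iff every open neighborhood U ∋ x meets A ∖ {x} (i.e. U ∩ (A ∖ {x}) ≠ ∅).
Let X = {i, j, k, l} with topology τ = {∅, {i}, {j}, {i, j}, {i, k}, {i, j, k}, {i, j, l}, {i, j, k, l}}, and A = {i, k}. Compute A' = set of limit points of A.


A' = {k, l}

For each x ∈ X, list the open sets U ∈ τ with x ∈ U, then check whether U ∩ (A ∖ {x}) ≠ ∅ for every such U.
  x = i: open {i} ∋ x has {i} ∩ (A ∖ {i}) = ∅, so x is NOT a limit point.
  x = j: open {j} ∋ x has {j} ∩ (A ∖ {j}) = ∅, so x is NOT a limit point.
  x = k: opens ∋ x are {i, k}, {i, j, k}, {i, j, k, l}; each meets A ∖ {k}, so x IS a limit point.
  x = l: opens ∋ x are {i, j, l}, {i, j, k, l}; each meets A ∖ {l}, so x IS a limit point.
Collecting: A' = {k, l}.


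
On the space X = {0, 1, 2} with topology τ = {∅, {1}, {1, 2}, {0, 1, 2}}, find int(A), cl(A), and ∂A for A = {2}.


int(A) = ∅, cl(A) = {0, 2}, ∂A = {0, 2}.

Closed sets in (X, τ) are complements of opens:
  closed(X, τ) = {∅, {0}, {0, 2}, {0, 1, 2}}.
int(A) = ⋃ {U ∈ τ : U ⊆ A}. Opens contained in A: ∅.
Taking the union of these: int(A) = ∅.
cl(A) = ⋂ {C closed : A ⊆ C}. Closed sets containing A: {0, 2}, {0, 1, 2}.
Intersecting these: cl(A) = {0, 2}.
∂A = cl(A) ∖ int(A) = {0, 2} ∖ ∅ = {0, 2}.


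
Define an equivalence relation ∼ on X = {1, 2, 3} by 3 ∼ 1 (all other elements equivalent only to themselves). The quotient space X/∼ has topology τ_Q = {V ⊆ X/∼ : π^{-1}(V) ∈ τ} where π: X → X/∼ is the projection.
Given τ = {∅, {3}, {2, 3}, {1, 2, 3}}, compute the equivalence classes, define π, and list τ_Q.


X/∼ = {[1=3], [2]}; |τ_Q| = 2.

Equivalence classes: [1=3], [2].
Quotient map π: X → X/∼ sends 1 ↦ [1=3], 2 ↦ [2], 3 ↦ [1=3].
For each subset V ⊆ X/∼, compute π^{-1}(V) ⊆ X and check whether π^{-1}(V) ∈ τ. V is open in τ_Q iff π^{-1}(V) ∈ τ.
  V = {}: π^{-1}(V) = ∅ ∈ τ ✓.
  V = {[1=3]}: π^{-1}(V) = {1, 3} ∉ τ ✗.
  V = {[2]}: π^{-1}(V) = {2} ∉ τ ✗.
  V = {[1=3], [2]}: π^{-1}(V) = {1, 2, 3} ∈ τ ✓.
Open sets in the quotient: τ_Q = {{}, {[1=3], [2]}} (2 elements).


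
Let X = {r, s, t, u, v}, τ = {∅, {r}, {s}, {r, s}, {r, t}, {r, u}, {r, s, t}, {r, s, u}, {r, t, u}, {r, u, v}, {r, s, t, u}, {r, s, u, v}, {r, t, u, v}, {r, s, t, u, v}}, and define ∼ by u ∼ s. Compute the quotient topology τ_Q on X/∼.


X/∼ = {[r], [s=u], [t], [v]}; |τ_Q| = 7.

Equivalence classes: [r], [s=u], [t], [v].
Quotient map π: X → X/∼ sends r ↦ [r], s ↦ [s=u], t ↦ [t], u ↦ [s=u], v ↦ [v].
For each subset V ⊆ X/∼, compute π^{-1}(V) ⊆ X and check whether π^{-1}(V) ∈ τ. V is open in τ_Q iff π^{-1}(V) ∈ τ.
  V = {}: π^{-1}(V) = ∅ ∈ τ ✓.
  V = {[r]}: π^{-1}(V) = {r} ∈ τ ✓.
  V = {[s=u]}: π^{-1}(V) = {s, u} ∉ τ ✗.
  V = {[r], [s=u]}: π^{-1}(V) = {r, s, u} ∈ τ ✓.
  V = {[t]}: π^{-1}(V) = {t} ∉ τ ✗.
  V = {[r], [t]}: π^{-1}(V) = {r, t} ∈ τ ✓.
  V = {[s=u], [t]}: π^{-1}(V) = {s, t, u} ∉ τ ✗.
  V = {[r], [s=u], [t]}: π^{-1}(V) = {r, s, t, u} ∈ τ ✓.
  V = {[v]}: π^{-1}(V) = {v} ∉ τ ✗.
  V = {[r], [v]}: π^{-1}(V) = {r, v} ∉ τ ✗.
  V = {[s=u], [v]}: π^{-1}(V) = {s, u, v} ∉ τ ✗.
  V = {[r], [s=u], [v]}: π^{-1}(V) = {r, s, u, v} ∈ τ ✓.
  V = {[t], [v]}: π^{-1}(V) = {t, v} ∉ τ ✗.
  V = {[r], [t], [v]}: π^{-1}(V) = {r, t, v} ∉ τ ✗.
  V = {[s=u], [t], [v]}: π^{-1}(V) = {s, t, u, v} ∉ τ ✗.
  V = {[r], [s=u], [t], [v]}: π^{-1}(V) = {r, s, t, u, v} ∈ τ ✓.
Open sets in the quotient: τ_Q = {{}, {[r]}, {[r], [s=u]}, {[r], [t]}, {[r], [s=u], [t]}, {[r], [s=u], [v]}, {[r], [s=u], [t], [v]}} (7 elements).


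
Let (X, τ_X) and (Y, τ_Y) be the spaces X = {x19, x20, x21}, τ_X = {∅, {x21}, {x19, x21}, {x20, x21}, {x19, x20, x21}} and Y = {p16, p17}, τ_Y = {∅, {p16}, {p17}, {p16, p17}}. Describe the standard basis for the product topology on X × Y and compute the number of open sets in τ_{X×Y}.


Basis B = {∅ × ∅, {x21} × {p16}, {x21} × {p17}, {x19, x21} × {p16}, {x19, x21} × {p17}, {x20, x21} × {p16}, {x20, x21} × {p17}, {x21} × {p16, p17}, {x19, x20, x21} × {p16}, {x19, x20, x21} × {p17}, {x19, x21} × {p16, p17}, {x20, x21} × {p16, p17}, {x19, x20, x21} × {p16, p17}}; |τ_{X×Y}| = 25.

Enumerate products U × V with U ∈ τ_X, V ∈ τ_Y (deduplicated):
  ∅ × ∅ = {} (∅)
  {x21} × {p16} = {(x21,p16)}
  {x21} × {p17} = {(x21,p17)}
  {x19, x21} × {p16} = {(x19,p16), (x21,p16)}
  {x19, x21} × {p17} = {(x19,p17), (x21,p17)}
  {x20, x21} × {p16} = {(x20,p16), (x21,p16)}
  {x20, x21} × {p17} = {(x20,p17), (x21,p17)}
  {x21} × {p16, p17} = {(x21,p16), (x21,p17)}
  {x19, x20, x21} × {p16} = {(x19,p16), (x20,p16), (x21,p16)}
  {x19, x20, x21} × {p17} = {(x19,p17), (x20,p17), (x21,p17)}
  {x19, x21} × {p16, p17} = {(x19,p16), (x19,p17), (x21,p16), (x21,p17)}
  {x20, x21} × {p16, p17} = {(x20,p16), (x20,p17), (x21,p16), (x21,p17)}
  {x19, x20, x21} × {p16, p17} = {(x19,p16), (x19,p17), (x20,p16), (x20,p17), (x21,p16), (x21,p17)}
These 13 distinct sets form the basis B.
Close under arbitrary unions to get τ_{X×Y}; counting gives |τ_{X×Y}| = 25.


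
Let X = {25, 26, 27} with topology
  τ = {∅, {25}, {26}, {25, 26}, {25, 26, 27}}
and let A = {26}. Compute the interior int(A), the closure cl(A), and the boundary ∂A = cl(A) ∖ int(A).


int(A) = {26}, cl(A) = {26, 27}, ∂A = {27}.

Closed sets in (X, τ) are complements of opens:
  closed(X, τ) = {∅, {27}, {25, 27}, {26, 27}, {25, 26, 27}}.
int(A) = ⋃ {U ∈ τ : U ⊆ A}. Opens contained in A: ∅, {26}.
Taking the union of these: int(A) = {26}.
cl(A) = ⋂ {C closed : A ⊆ C}. Closed sets containing A: {26, 27}, {25, 26, 27}.
Intersecting these: cl(A) = {26, 27}.
∂A = cl(A) ∖ int(A) = {26, 27} ∖ {26} = {27}.


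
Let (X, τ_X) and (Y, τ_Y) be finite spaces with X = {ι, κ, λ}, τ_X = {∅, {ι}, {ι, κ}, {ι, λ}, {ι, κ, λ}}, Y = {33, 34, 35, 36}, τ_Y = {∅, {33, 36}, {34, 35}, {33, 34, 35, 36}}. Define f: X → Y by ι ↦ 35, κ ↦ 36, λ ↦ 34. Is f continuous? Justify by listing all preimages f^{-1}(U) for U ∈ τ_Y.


f is NOT continuous.

Compute f^{-1}(U) for each U ∈ τ_Y:
  U = ∅: f^{-1}(U) = ∅ ∈ τ_X ✓.
  U = {33, 36}: f^{-1}(U) = {κ} ∉ τ_X ✗.
  U = {34, 35}: f^{-1}(U) = {ι, λ} ∈ τ_X ✓.
  U = {33, 34, 35, 36}: f^{-1}(U) = {ι, κ, λ} ∈ τ_X ✓.
Found U = {33, 36} with f^{-1}(U) = {κ} not in τ_X. Therefore f is NOT continuous.


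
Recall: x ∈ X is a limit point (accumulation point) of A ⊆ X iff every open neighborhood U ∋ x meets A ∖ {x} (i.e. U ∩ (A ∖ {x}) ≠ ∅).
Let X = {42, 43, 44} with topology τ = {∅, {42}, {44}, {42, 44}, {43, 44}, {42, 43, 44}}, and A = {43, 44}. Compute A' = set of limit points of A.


A' = {43}

For each x ∈ X, list the open sets U ∈ τ with x ∈ U, then check whether U ∩ (A ∖ {x}) ≠ ∅ for every such U.
  x = 42: open {42} ∋ x has {42} ∩ (A ∖ {42}) = ∅, so x is NOT a limit point.
  x = 43: opens ∋ x are {43, 44}, {42, 43, 44}; each meets A ∖ {43}, so x IS a limit point.
  x = 44: open {44} ∋ x has {44} ∩ (A ∖ {44}) = ∅, so x is NOT a limit point.
Collecting: A' = {43}.


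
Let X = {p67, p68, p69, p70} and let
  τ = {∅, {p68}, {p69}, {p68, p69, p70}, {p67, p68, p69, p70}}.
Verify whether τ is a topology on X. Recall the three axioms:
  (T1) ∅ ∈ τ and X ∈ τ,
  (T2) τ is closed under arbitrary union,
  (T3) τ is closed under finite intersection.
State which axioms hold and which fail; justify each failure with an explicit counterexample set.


τ is NOT a topology on X.

Axiom (T1): ∅ ∈ τ? Yes; X ∈ τ? Yes.
Axiom (T2/T3): check pairwise unions and intersections of members of τ.
Counterexample for (T2): {p68} ∪ {p69} = {p68, p69} ∉ τ. Therefore τ is NOT a topology.


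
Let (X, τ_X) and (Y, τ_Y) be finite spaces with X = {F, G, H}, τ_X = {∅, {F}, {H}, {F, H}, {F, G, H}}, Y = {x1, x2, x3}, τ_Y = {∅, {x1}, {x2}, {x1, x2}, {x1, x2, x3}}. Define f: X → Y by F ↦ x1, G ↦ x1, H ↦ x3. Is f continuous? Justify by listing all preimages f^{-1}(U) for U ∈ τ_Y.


f is NOT continuous.

Compute f^{-1}(U) for each U ∈ τ_Y:
  U = ∅: f^{-1}(U) = ∅ ∈ τ_X ✓.
  U = {x1}: f^{-1}(U) = {F, G} ∉ τ_X ✗.
  U = {x2}: f^{-1}(U) = ∅ ∈ τ_X ✓.
  U = {x1, x2}: f^{-1}(U) = {F, G} ∉ τ_X ✗.
  U = {x1, x2, x3}: f^{-1}(U) = {F, G, H} ∈ τ_X ✓.
Found U = {x1} with f^{-1}(U) = {F, G} not in τ_X. Therefore f is NOT continuous.


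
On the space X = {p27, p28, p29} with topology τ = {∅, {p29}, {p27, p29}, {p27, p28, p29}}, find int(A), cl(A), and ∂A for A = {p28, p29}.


int(A) = {p29}, cl(A) = {p27, p28, p29}, ∂A = {p27, p28}.

Closed sets in (X, τ) are complements of opens:
  closed(X, τ) = {∅, {p28}, {p27, p28}, {p27, p28, p29}}.
int(A) = ⋃ {U ∈ τ : U ⊆ A}. Opens contained in A: ∅, {p29}.
Taking the union of these: int(A) = {p29}.
cl(A) = ⋂ {C closed : A ⊆ C}. Closed sets containing A: {p27, p28, p29}.
Intersecting these: cl(A) = {p27, p28, p29}.
∂A = cl(A) ∖ int(A) = {p27, p28, p29} ∖ {p29} = {p27, p28}.


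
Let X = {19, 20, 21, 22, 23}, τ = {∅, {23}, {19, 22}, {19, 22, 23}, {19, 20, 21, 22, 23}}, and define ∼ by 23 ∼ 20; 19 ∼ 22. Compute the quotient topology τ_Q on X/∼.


X/∼ = {[19=22], [20=23], [21]}; |τ_Q| = 3.

Equivalence classes: [19=22], [20=23], [21].
Quotient map π: X → X/∼ sends 19 ↦ [19=22], 20 ↦ [20=23], 21 ↦ [21], 22 ↦ [19=22], 23 ↦ [20=23].
For each subset V ⊆ X/∼, compute π^{-1}(V) ⊆ X and check whether π^{-1}(V) ∈ τ. V is open in τ_Q iff π^{-1}(V) ∈ τ.
  V = {}: π^{-1}(V) = ∅ ∈ τ ✓.
  V = {[19=22]}: π^{-1}(V) = {19, 22} ∈ τ ✓.
  V = {[20=23]}: π^{-1}(V) = {20, 23} ∉ τ ✗.
  V = {[19=22], [20=23]}: π^{-1}(V) = {19, 20, 22, 23} ∉ τ ✗.
  V = {[21]}: π^{-1}(V) = {21} ∉ τ ✗.
  V = {[19=22], [21]}: π^{-1}(V) = {19, 21, 22} ∉ τ ✗.
  V = {[20=23], [21]}: π^{-1}(V) = {20, 21, 23} ∉ τ ✗.
  V = {[19=22], [20=23], [21]}: π^{-1}(V) = {19, 20, 21, 22, 23} ∈ τ ✓.
Open sets in the quotient: τ_Q = {{}, {[19=22]}, {[19=22], [20=23], [21]}} (3 elements).
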